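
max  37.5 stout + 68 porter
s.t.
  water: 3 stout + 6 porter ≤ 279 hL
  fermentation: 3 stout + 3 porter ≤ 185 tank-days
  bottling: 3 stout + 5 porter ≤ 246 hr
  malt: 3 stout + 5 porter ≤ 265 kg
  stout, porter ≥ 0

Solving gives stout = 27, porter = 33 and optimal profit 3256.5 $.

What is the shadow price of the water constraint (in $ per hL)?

5.5

Check each constraint at x*: water 279/279 (tight); fermentation 180/185 (slack 5); bottling 246/246 (tight); malt 246/265 (slack 19).
Slack constraints have shadow price 0 (complementary slackness).
The binding rows give the dual system: 3·y_water + 3·y_bottling = 37.5 and 6·y_water + 5·y_bottling = 68.
Solving: y_water = 5.5, y_bottling = 7.
Shadow price of water = 5.5.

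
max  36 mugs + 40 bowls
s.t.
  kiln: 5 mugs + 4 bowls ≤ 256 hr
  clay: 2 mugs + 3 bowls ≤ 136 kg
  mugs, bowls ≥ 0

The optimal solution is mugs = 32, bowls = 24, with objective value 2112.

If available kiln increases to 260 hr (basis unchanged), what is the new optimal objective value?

Check each constraint at x*: kiln 256/256 (tight); clay 136/136 (tight).
The binding rows give the dual system: 5·y_kiln + 2·y_clay = 36 and 4·y_kiln + 3·y_clay = 40.
This yields shadow prices y_kiln = 4, y_clay = 8.
Δz = y_kiln·Δb = 4 × (4) = 16, so new z* = 2112 + 16 = 2128.

2128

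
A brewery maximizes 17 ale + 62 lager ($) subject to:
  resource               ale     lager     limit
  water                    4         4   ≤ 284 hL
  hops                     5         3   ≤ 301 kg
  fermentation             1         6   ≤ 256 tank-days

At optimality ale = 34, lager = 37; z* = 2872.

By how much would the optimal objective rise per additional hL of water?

2

Binding: water and fermentation. Non-binding: hops (20 unused).
By complementary slackness, y = 0 for the non-binding constraint.
From A_Bᵀ y = c: 4·y_water + 1·y_fermentation = 17; 4·y_water + 6·y_fermentation = 62.
This yields shadow prices y_water = 2, y_fermentation = 9.
Shadow price of water = 2.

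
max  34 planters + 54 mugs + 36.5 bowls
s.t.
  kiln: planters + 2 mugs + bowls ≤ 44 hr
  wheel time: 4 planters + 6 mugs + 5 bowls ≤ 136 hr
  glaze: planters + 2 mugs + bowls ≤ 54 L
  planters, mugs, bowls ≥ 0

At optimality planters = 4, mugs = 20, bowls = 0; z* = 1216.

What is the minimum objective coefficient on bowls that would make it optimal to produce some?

41

Binding: kiln and wheel time. Non-binding: glaze (10 unused).
Since glaze is not tight, its dual is 0.
From A_Bᵀ y = c: 1·y_kiln + 4·y_wheel time = 34; 2·y_kiln + 6·y_wheel time = 54.
This yields shadow prices y_kiln = 6, y_wheel time = 7.
bowls enters the basis when its profit ≥ yᵀa₃ = 6·1 + 7·5 = 41.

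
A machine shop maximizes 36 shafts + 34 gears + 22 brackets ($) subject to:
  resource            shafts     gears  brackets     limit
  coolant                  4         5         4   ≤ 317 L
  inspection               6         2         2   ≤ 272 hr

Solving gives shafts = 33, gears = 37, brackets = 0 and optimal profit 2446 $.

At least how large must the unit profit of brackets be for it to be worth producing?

Check each constraint at x*: coolant 317/317 (tight); inspection 272/272 (tight).
The binding rows give the dual system: 4·y_coolant + 6·y_inspection = 36 and 5·y_coolant + 2·y_inspection = 34.
Solving: y_coolant = 6, y_inspection = 2.
brackets enters the basis when its profit ≥ yᵀa₃ = 6·4 + 2·2 = 28.

28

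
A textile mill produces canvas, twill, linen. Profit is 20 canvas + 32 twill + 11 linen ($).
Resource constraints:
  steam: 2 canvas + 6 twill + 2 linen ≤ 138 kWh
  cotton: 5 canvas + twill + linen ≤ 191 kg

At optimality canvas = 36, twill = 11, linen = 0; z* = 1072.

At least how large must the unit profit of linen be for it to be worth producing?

At the optimum: steam uses 138 of 138 (binding); cotton uses 191 of 191 (binding).
From A_Bᵀ y = c: 2·y_steam + 5·y_cotton = 20; 6·y_steam + 1·y_cotton = 32.
This yields shadow prices y_steam = 5, y_cotton = 2.
linen enters the basis when its profit ≥ yᵀa₃ = 5·2 + 2·1 = 12.

12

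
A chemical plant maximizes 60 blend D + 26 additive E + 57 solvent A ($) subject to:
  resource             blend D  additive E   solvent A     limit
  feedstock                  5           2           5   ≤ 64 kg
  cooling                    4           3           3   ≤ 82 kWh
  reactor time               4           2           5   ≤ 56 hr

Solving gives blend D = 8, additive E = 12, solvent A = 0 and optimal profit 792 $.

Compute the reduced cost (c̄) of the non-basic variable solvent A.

At the optimum: feedstock uses 64 of 64 (binding); cooling uses 68 of 82 (slack = 14); reactor time uses 56 of 56 (binding).
By complementary slackness, y = 0 for the non-binding constraint.
From A_Bᵀ y = c: 5·y_feedstock + 4·y_reactor time = 60; 2·y_feedstock + 2·y_reactor time = 26.
→ y_feedstock = 8 and y_reactor time = 5.
Reduced cost of solvent A: c₃ − yᵀa₃ = 57 − (8·5 + 5·5) = 57 − 65 = -8.

-8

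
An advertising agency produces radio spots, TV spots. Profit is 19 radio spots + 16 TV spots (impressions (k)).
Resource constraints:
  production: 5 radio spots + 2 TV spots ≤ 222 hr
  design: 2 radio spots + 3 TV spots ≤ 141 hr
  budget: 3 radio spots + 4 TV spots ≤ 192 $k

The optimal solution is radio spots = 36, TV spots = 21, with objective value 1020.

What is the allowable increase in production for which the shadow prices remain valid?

Binding constraints: production, budget. The basis is B = [[5,2],[3,4]] with det 14.
Per unit increase in production, x* moves by d = (0.2857, -0.2143).
The basis stays optimal until TV spots reaches 0; allowable increase = 98 hr.

98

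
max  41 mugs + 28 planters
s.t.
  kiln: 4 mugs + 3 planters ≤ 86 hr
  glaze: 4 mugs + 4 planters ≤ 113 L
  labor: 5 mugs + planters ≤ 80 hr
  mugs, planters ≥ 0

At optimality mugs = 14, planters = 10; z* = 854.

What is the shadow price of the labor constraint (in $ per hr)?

1

Check each constraint at x*: kiln 86/86 (tight); glaze 96/113 (slack 17); labor 80/80 (tight).
Since glaze is not tight, its dual is 0.
From A_Bᵀ y = c: 4·y_kiln + 5·y_labor = 41; 3·y_kiln + 1·y_labor = 28.
This yields shadow prices y_kiln = 9, y_labor = 1.
Shadow price of labor = 1.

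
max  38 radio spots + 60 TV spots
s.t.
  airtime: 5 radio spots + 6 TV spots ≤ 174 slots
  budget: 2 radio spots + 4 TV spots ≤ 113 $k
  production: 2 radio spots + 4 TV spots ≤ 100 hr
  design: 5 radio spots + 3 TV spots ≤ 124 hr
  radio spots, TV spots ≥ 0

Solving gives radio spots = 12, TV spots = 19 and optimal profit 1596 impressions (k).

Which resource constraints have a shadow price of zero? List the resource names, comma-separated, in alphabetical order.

airtime: 174/174 (binding)
budget: 100/113 (slack 13)
production: 100/100 (binding)
design: 117/124 (slack 7)
By complementary slackness, a constraint with positive slack has shadow price 0 → budget, design.

budget, design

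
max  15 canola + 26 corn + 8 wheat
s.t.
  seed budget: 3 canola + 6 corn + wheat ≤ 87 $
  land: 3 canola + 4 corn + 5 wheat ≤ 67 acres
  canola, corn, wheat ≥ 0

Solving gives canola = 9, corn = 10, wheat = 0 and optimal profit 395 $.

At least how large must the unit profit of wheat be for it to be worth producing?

At the optimum: seed budget uses 87 of 87 (binding); land uses 67 of 67 (binding).
Dual feasibility on the basic columns requires 3·y_seed budget + 3·y_land = 15, 6·y_seed budget + 4·y_land = 26.
This yields shadow prices y_seed budget = 3, y_land = 2.
wheat enters the basis when its profit ≥ yᵀa₃ = 3·1 + 2·5 = 13.

13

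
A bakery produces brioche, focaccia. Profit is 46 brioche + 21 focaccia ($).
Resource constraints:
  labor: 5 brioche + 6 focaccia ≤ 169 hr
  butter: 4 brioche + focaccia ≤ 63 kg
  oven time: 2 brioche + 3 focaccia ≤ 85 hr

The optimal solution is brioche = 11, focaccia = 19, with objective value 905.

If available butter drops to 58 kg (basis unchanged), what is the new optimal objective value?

At the optimum: labor uses 169 of 169 (binding); butter uses 63 of 63 (binding); oven time uses 79 of 85 (slack = 6).
Since oven time is not tight, its dual is 0.
From A_Bᵀ y = c: 5·y_labor + 4·y_butter = 46; 6·y_labor + 1·y_butter = 21.
This yields shadow prices y_labor = 2, y_butter = 9.
Δz = y_butter·Δb = 9 × (-5) = -45, so new z* = 905 − 45 = 860.

860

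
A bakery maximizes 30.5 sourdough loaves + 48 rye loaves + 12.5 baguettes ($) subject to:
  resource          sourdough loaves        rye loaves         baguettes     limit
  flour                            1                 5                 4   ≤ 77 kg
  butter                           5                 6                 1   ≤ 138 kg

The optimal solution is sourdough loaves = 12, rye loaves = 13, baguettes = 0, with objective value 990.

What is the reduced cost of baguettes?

At the optimum: flour uses 77 of 77 (binding); butter uses 138 of 138 (binding).
From A_Bᵀ y = c: 1·y_flour + 5·y_butter = 30.5; 5·y_flour + 6·y_butter = 48.
This yields shadow prices y_flour = 3, y_butter = 5.5.
Reduced cost of baguettes: c₃ − yᵀa₃ = 12.5 − (3·4 + 5.5·1) = 12.5 − 17.5 = -5.

-5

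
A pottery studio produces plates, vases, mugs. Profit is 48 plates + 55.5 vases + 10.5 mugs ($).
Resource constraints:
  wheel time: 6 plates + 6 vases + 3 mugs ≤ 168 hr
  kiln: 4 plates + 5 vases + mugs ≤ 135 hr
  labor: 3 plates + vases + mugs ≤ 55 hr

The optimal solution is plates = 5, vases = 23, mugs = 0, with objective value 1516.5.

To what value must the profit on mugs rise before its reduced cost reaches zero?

16.5

At the optimum: wheel time uses 168 of 168 (binding); kiln uses 135 of 135 (binding); labor uses 38 of 55 (slack = 17).
Slack constraints have shadow price 0 (complementary slackness).
From A_Bᵀ y = c: 6·y_wheel time + 4·y_kiln = 48; 6·y_wheel time + 5·y_kiln = 55.5.
Solving: y_wheel time = 3, y_kiln = 7.5.
mugs enters the basis when its profit ≥ yᵀa₃ = 3·3 + 7.5·1 = 16.5.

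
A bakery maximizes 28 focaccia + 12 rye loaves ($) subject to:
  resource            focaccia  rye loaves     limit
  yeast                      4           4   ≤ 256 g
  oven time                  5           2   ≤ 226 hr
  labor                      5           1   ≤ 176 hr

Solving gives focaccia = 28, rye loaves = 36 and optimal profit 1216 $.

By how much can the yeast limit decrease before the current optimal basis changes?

115.2

Binding constraints: yeast, labor. The basis is B = [[4,4],[5,1]] with det -16.
Per unit decrease in yeast, x* moves by d = (0.0625, -0.3125).
The basis stays optimal until rye loaves reaches 0; allowable decrease = 115.2 g.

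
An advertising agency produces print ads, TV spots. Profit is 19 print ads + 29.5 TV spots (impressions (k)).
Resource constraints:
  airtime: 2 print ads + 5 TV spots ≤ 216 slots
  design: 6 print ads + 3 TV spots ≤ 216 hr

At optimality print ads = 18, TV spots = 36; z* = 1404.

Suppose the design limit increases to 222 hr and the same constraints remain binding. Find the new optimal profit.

At the optimum: airtime uses 216 of 216 (binding); design uses 216 of 216 (binding).
Dual feasibility on the basic columns requires 2·y_airtime + 6·y_design = 19, 5·y_airtime + 3·y_design = 29.5.
This yields shadow prices y_airtime = 5, y_design = 1.5.
Δz = y_design·Δb = 1.5 × (6) = 9, so new z* = 1404 + 9 = 1413.

1413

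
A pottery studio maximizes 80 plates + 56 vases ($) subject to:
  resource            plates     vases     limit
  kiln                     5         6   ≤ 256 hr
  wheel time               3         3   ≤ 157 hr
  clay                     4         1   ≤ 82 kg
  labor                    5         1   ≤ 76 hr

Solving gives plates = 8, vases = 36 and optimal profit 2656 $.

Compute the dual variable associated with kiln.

At the optimum: kiln uses 256 of 256 (binding); wheel time uses 132 of 157 (slack = 25); clay uses 68 of 82 (slack = 14); labor uses 76 of 76 (binding).
By complementary slackness, y = 0 for the non-binding constraints.
The binding rows give the dual system: 5·y_kiln + 5·y_labor = 80 and 6·y_kiln + 1·y_labor = 56.
This yields shadow prices y_kiln = 8, y_labor = 8.
Shadow price of kiln = 8.

8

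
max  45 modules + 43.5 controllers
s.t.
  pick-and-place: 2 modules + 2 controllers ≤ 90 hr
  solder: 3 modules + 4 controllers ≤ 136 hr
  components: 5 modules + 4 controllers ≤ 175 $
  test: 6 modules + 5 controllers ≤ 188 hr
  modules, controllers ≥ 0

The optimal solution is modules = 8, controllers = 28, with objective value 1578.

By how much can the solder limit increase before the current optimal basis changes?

Binding constraints: solder, test. The basis is B = [[3,4],[6,5]] with det -9.
Per unit increase in solder, x* moves by d = (-0.5556, 0.6667).
The basis stays optimal until modules reaches 0; allowable increase = 14.4 hr.

14.4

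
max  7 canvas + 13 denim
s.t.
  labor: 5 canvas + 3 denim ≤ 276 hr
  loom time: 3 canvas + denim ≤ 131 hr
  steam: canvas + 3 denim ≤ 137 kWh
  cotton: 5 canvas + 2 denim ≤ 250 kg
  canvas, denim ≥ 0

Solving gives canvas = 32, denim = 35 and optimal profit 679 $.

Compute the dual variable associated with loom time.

1

Check each constraint at x*: labor 265/276 (slack 11); loom time 131/131 (tight); steam 137/137 (tight); cotton 230/250 (slack 20).
Slack constraints have shadow price 0 (complementary slackness).
The binding rows give the dual system: 3·y_loom time + 1·y_steam = 7 and 1·y_loom time + 3·y_steam = 13.
Solving: y_loom time = 1, y_steam = 4.
Shadow price of loom time = 1.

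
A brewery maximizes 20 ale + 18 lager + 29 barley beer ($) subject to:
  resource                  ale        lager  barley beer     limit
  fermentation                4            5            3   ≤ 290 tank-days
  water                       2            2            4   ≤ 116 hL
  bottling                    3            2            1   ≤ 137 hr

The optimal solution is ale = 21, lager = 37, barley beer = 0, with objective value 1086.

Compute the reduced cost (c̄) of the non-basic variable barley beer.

-1

At the optimum: fermentation uses 269 of 290 (slack = 21); water uses 116 of 116 (binding); bottling uses 137 of 137 (binding).
By complementary slackness, y = 0 for the non-binding constraint.
From A_Bᵀ y = c: 2·y_water + 3·y_bottling = 20; 2·y_water + 2·y_bottling = 18.
Solving: y_water = 7, y_bottling = 2.
Reduced cost of barley beer: c₃ − yᵀa₃ = 29 − (7·4 + 2·1) = 29 − 30 = -1.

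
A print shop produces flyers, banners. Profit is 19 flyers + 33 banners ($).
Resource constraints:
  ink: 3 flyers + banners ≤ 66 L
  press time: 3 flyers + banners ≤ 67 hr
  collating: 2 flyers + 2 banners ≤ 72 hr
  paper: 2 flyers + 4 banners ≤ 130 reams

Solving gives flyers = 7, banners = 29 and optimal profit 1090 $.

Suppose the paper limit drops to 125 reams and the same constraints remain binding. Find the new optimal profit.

1055

Check each constraint at x*: ink 50/66 (slack 16); press time 50/67 (slack 17); collating 72/72 (tight); paper 130/130 (tight).
Slack constraints have shadow price 0 (complementary slackness).
From A_Bᵀ y = c: 2·y_collating + 2·y_paper = 19; 2·y_collating + 4·y_paper = 33.
→ y_collating = 2.5 and y_paper = 7.
Δz = y_paper·Δb = 7 × (-5) = -35, so new z* = 1090 − 35 = 1055.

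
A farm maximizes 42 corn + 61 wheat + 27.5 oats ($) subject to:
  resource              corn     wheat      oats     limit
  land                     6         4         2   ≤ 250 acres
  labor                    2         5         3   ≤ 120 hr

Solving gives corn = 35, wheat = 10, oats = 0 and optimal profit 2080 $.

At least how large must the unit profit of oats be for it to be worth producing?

35

At the optimum: land uses 250 of 250 (binding); labor uses 120 of 120 (binding).
Dual feasibility on the basic columns requires 6·y_land + 2·y_labor = 42, 4·y_land + 5·y_labor = 61.
Solving: y_land = 4, y_labor = 9.
oats enters the basis when its profit ≥ yᵀa₃ = 4·2 + 9·3 = 35.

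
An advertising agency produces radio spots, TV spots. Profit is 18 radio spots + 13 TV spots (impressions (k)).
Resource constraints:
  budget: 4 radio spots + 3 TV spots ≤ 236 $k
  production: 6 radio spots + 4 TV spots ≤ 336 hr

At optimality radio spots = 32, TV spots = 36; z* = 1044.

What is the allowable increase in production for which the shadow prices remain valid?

Binding constraints: budget, production. The basis is B = [[4,3],[6,4]] with det -2.
Per unit increase in production, x* moves by d = (1.5, -2).
The basis stays optimal until TV spots reaches 0; allowable increase = 18 hr.

18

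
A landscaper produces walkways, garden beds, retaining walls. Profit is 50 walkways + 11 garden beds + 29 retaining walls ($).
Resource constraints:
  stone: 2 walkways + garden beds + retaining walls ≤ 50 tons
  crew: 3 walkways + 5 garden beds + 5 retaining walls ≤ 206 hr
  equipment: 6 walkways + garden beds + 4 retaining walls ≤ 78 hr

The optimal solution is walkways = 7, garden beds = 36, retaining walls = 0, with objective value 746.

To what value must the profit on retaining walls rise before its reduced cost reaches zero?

Binding: stone and equipment. Non-binding: crew (5 unused).
Slack constraints have shadow price 0 (complementary slackness).
From A_Bᵀ y = c: 2·y_stone + 6·y_equipment = 50; 1·y_stone + 1·y_equipment = 11.
This yields shadow prices y_stone = 4, y_equipment = 7.
retaining walls enters the basis when its profit ≥ yᵀa₃ = 4·1 + 7·4 = 32.

32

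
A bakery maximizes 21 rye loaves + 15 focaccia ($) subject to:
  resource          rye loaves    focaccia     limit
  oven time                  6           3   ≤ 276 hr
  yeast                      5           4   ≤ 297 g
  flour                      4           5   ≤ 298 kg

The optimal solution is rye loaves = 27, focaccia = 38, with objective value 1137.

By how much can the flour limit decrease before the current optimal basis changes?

114

Binding constraints: oven time, flour. The basis is B = [[6,3],[4,5]] with det 18.
Per unit decrease in flour, x* moves by d = (0.1667, -0.3333).
The basis stays optimal until focaccia reaches 0; allowable decrease = 114 kg.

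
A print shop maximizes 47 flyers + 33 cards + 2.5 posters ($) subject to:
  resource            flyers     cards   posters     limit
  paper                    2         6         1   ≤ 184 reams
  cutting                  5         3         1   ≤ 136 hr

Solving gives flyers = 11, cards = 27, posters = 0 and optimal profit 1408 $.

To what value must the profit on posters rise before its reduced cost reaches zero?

Both paper and cutting are binding at x*.
From A_Bᵀ y = c: 2·y_paper + 5·y_cutting = 47; 6·y_paper + 3·y_cutting = 33.
→ y_paper = 1 and y_cutting = 9.
posters enters the basis when its profit ≥ yᵀa₃ = 1·1 + 9·1 = 10.

10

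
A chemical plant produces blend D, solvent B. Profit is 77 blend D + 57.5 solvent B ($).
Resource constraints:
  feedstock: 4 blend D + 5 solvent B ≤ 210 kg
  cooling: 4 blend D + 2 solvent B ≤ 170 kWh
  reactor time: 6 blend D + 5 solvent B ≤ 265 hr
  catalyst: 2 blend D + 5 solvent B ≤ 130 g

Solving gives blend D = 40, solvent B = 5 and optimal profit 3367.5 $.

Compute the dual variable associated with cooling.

Binding: cooling and reactor time. Non-binding: feedstock (25 unused), catalyst (25 unused).
Since feedstock, catalyst are not tight, their duals are 0.
The binding rows give the dual system: 4·y_cooling + 6·y_reactor time = 77 and 2·y_cooling + 5·y_reactor time = 57.5.
→ y_cooling = 5 and y_reactor time = 9.5.
Shadow price of cooling = 5.

5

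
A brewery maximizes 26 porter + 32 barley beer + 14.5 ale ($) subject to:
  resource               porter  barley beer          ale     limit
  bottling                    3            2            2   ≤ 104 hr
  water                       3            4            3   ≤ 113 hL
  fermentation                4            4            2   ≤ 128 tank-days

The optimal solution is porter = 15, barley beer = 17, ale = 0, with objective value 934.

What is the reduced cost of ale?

At the optimum: bottling uses 79 of 104 (slack = 25); water uses 113 of 113 (binding); fermentation uses 128 of 128 (binding).
By complementary slackness, y = 0 for the non-binding constraint.
From A_Bᵀ y = c: 3·y_water + 4·y_fermentation = 26; 4·y_water + 4·y_fermentation = 32.
→ y_water = 6 and y_fermentation = 2.
Reduced cost of ale: c₃ − yᵀa₃ = 14.5 − (6·3 + 2·2) = 14.5 − 22 = -7.5.

-7.5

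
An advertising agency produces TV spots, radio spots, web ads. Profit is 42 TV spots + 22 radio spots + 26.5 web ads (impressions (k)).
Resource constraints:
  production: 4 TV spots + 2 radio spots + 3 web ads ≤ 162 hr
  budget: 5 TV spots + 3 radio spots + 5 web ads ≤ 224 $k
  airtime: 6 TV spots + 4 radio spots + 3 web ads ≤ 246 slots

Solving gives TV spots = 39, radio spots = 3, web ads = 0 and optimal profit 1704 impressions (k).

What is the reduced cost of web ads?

-3.5

At the optimum: production uses 162 of 162 (binding); budget uses 204 of 224 (slack = 20); airtime uses 246 of 246 (binding).
By complementary slackness, y = 0 for the non-binding constraint.
From A_Bᵀ y = c: 4·y_production + 6·y_airtime = 42; 2·y_production + 4·y_airtime = 22.
Solving: y_production = 9, y_airtime = 1.
Reduced cost of web ads: c₃ − yᵀa₃ = 26.5 − (9·3 + 1·3) = 26.5 − 30 = -3.5.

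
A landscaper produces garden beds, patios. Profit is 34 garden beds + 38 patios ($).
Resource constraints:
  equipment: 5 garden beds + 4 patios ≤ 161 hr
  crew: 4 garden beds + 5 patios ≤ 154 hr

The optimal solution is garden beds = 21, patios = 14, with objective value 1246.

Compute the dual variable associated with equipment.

2

Both equipment and crew are binding at x*.
From A_Bᵀ y = c: 5·y_equipment + 4·y_crew = 34; 4·y_equipment + 5·y_crew = 38.
→ y_equipment = 2 and y_crew = 6.
Shadow price of equipment = 2.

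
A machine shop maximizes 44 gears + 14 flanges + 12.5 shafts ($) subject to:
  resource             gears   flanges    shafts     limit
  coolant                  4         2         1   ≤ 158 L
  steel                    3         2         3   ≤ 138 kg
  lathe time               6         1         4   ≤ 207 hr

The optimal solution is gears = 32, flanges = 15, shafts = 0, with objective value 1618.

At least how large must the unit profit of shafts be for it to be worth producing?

Binding: coolant and lathe time. Non-binding: steel (12 unused).
Since steel is not tight, its dual is 0.
The binding rows give the dual system: 4·y_coolant + 6·y_lathe time = 44 and 2·y_coolant + 1·y_lathe time = 14.
This yields shadow prices y_coolant = 5, y_lathe time = 4.
shafts enters the basis when its profit ≥ yᵀa₃ = 5·1 + 4·4 = 21.

21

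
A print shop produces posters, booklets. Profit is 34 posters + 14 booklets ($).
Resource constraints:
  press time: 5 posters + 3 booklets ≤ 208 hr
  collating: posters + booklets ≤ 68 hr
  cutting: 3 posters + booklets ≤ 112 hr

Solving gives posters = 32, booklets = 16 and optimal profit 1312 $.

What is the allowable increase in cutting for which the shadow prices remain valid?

Binding constraints: press time, cutting. The basis is B = [[5,3],[3,1]] with det -4.
Per unit increase in cutting, x* moves by d = (0.75, -1.25).
The basis stays optimal until booklets reaches 0; allowable increase = 12.8 hr.

12.8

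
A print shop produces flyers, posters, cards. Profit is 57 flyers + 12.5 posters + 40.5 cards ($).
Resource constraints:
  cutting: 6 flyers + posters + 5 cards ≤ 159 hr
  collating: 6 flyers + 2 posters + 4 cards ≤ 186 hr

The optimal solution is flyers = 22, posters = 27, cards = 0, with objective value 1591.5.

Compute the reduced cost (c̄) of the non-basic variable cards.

At the optimum: cutting uses 159 of 159 (binding); collating uses 186 of 186 (binding).
From A_Bᵀ y = c: 6·y_cutting + 6·y_collating = 57; 1·y_cutting + 2·y_collating = 12.5.
This yields shadow prices y_cutting = 6.5, y_collating = 3.
Reduced cost of cards: c₃ − yᵀa₃ = 40.5 − (6.5·5 + 3·4) = 40.5 − 44.5 = -4.

-4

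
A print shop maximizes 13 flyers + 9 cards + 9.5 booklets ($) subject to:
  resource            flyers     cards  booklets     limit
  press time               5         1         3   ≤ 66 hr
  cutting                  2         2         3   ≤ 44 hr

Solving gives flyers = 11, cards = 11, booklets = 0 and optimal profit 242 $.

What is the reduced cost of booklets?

Both press time and cutting are binding at x*.
From A_Bᵀ y = c: 5·y_press time + 2·y_cutting = 13; 1·y_press time + 2·y_cutting = 9.
Solving: y_press time = 1, y_cutting = 4.
Reduced cost of booklets: c₃ − yᵀa₃ = 9.5 − (1·3 + 4·3) = 9.5 − 15 = -5.5.

-5.5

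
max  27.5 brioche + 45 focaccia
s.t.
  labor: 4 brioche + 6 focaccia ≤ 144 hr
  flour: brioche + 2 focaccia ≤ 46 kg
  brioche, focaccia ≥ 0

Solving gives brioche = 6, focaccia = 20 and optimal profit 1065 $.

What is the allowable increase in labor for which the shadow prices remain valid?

40

Binding constraints: labor, flour. The basis is B = [[4,6],[1,2]] with det 2.
Per unit increase in labor, x* moves by d = (1, -0.5).
The basis stays optimal until focaccia reaches 0; allowable increase = 40 hr.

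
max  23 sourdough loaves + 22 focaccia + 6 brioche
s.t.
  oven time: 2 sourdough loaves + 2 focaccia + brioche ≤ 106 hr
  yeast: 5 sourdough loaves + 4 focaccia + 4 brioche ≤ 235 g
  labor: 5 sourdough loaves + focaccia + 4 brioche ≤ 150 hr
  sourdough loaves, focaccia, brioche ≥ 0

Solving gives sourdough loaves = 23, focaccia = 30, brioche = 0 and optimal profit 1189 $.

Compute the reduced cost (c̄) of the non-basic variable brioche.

Check each constraint at x*: oven time 106/106 (tight); yeast 235/235 (tight); labor 145/150 (slack 5).
Slack constraints have shadow price 0 (complementary slackness).
Dual feasibility on the basic columns requires 2·y_oven time + 5·y_yeast = 23, 2·y_oven time + 4·y_yeast = 22.
This yields shadow prices y_oven time = 9, y_yeast = 1.
Reduced cost of brioche: c₃ − yᵀa₃ = 6 − (9·1 + 1·4) = 6 − 13 = -7.

-7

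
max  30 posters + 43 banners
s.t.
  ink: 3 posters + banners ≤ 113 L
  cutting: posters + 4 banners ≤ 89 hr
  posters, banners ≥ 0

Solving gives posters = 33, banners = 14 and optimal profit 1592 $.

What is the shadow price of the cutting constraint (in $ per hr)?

At the optimum: ink uses 113 of 113 (binding); cutting uses 89 of 89 (binding).
Dual feasibility on the basic columns requires 3·y_ink + 1·y_cutting = 30, 1·y_ink + 4·y_cutting = 43.
→ y_ink = 7 and y_cutting = 9.
Shadow price of cutting = 9.

9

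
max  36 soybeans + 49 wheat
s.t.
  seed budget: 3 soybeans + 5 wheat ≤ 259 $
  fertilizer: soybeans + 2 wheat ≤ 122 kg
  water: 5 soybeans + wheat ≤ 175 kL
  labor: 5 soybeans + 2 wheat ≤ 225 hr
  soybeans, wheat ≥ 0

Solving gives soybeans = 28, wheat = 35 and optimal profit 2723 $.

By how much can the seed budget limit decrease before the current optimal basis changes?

Binding constraints: seed budget, water. The basis is B = [[3,5],[5,1]] with det -22.
Per unit decrease in seed budget, x* moves by d = (0.0455, -0.2273).
The basis stays optimal until wheat reaches 0; allowable decrease = 154 $.

154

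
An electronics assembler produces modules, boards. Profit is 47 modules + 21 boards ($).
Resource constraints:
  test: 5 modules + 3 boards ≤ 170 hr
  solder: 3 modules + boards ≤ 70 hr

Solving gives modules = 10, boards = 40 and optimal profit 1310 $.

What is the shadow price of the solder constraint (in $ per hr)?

Both test and solder are binding at x*.
The binding rows give the dual system: 5·y_test + 3·y_solder = 47 and 3·y_test + 1·y_solder = 21.
This yields shadow prices y_test = 4, y_solder = 9.
Shadow price of solder = 9.

9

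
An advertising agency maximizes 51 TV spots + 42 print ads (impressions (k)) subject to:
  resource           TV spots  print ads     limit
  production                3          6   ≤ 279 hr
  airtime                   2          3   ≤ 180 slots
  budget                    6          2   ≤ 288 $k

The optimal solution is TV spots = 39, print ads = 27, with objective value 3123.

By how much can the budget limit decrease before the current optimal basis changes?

Binding constraints: production, budget. The basis is B = [[3,6],[6,2]] with det -30.
Per unit decrease in budget, x* moves by d = (-0.2, 0.1).
The basis stays optimal until TV spots reaches 0; allowable decrease = 195 $k.

195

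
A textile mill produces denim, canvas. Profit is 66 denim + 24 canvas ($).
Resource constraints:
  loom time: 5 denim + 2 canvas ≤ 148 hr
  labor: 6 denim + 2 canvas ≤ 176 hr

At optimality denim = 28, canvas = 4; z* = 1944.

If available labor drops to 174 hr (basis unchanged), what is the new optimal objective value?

Check each constraint at x*: loom time 148/148 (tight); labor 176/176 (tight).
The binding rows give the dual system: 5·y_loom time + 6·y_labor = 66 and 2·y_loom time + 2·y_labor = 24.
Solving: y_loom time = 6, y_labor = 6.
Δz = y_labor·Δb = 6 × (-2) = -12, so new z* = 1944 − 12 = 1932.

1932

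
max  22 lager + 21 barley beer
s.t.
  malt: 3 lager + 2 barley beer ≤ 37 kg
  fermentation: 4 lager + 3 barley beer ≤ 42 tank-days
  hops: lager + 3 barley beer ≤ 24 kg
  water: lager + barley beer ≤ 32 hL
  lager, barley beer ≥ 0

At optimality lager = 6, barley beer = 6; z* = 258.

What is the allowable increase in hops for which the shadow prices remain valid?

Binding constraints: fermentation, hops. The basis is B = [[4,3],[1,3]] with det 9.
Per unit increase in hops, x* moves by d = (-0.3333, 0.4444).
The basis stays optimal until lager reaches 0; allowable increase = 18 kg.

18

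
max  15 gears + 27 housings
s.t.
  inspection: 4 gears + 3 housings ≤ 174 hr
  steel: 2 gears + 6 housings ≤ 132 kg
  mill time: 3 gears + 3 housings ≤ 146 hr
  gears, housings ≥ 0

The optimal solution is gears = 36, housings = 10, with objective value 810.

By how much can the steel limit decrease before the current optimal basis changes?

45

Binding constraints: inspection, steel. The basis is B = [[4,3],[2,6]] with det 18.
Per unit decrease in steel, x* moves by d = (0.1667, -0.2222).
The basis stays optimal until housings reaches 0; allowable decrease = 45 kg.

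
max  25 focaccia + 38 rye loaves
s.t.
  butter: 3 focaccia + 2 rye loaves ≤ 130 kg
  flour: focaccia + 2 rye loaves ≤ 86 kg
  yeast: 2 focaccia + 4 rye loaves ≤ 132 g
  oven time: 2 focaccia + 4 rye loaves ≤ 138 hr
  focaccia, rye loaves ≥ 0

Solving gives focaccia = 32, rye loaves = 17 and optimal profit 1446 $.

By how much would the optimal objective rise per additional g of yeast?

8

Binding: butter and yeast. Non-binding: flour (20 unused), oven time (6 unused).
By complementary slackness, y = 0 for the non-binding constraints.
Dual feasibility on the basic columns requires 3·y_butter + 2·y_yeast = 25, 2·y_butter + 4·y_yeast = 38.
Solving: y_butter = 3, y_yeast = 8.
Shadow price of yeast = 8.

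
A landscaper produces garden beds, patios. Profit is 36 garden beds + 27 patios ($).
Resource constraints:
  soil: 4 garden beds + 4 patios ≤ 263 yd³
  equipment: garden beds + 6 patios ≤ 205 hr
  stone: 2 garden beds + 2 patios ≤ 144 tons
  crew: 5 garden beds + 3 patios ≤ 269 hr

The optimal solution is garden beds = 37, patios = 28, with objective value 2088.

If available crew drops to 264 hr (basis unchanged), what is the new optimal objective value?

At the optimum: soil uses 260 of 263 (slack = 3); equipment uses 205 of 205 (binding); stone uses 130 of 144 (slack = 14); crew uses 269 of 269 (binding).
By complementary slackness, y = 0 for the non-binding constraints.
The binding rows give the dual system: 1·y_equipment + 5·y_crew = 36 and 6·y_equipment + 3·y_crew = 27.
This yields shadow prices y_equipment = 1, y_crew = 7.
Δz = y_crew·Δb = 7 × (-5) = -35, so new z* = 2088 − 35 = 2053.

2053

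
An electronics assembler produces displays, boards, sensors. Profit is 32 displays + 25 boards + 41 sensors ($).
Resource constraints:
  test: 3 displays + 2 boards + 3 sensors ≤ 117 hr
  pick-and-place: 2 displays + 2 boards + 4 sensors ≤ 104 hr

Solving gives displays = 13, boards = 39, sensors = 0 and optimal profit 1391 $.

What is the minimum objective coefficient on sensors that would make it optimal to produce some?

43

Check each constraint at x*: test 117/117 (tight); pick-and-place 104/104 (tight).
From A_Bᵀ y = c: 3·y_test + 2·y_pick-and-place = 32; 2·y_test + 2·y_pick-and-place = 25.
→ y_test = 7 and y_pick-and-place = 5.5.
sensors enters the basis when its profit ≥ yᵀa₃ = 7·3 + 5.5·4 = 43.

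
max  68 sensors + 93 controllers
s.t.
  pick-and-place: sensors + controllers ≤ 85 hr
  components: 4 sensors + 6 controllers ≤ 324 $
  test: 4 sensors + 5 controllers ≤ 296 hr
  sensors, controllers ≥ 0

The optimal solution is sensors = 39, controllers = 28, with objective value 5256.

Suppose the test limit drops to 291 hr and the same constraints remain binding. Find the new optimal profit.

Binding: components and test. Non-binding: pick-and-place (18 unused).
Since pick-and-place is not tight, its dual is 0.
From A_Bᵀ y = c: 4·y_components + 4·y_test = 68; 6·y_components + 5·y_test = 93.
Solving: y_components = 8, y_test = 9.
Δz = y_test·Δb = 9 × (-5) = -45, so new z* = 5256 − 45 = 5211.

5211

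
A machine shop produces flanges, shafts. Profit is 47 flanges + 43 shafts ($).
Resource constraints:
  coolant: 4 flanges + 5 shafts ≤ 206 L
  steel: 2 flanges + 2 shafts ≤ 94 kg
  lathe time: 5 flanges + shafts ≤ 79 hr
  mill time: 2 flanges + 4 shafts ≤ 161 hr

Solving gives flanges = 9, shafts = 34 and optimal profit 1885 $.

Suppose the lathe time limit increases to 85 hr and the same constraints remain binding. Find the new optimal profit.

Binding: coolant and lathe time. Non-binding: steel (8 unused), mill time (7 unused).
Since steel, mill time are not tight, their duals are 0.
Dual feasibility on the basic columns requires 4·y_coolant + 5·y_lathe time = 47, 5·y_coolant + 1·y_lathe time = 43.
Solving: y_coolant = 8, y_lathe time = 3.
Δz = y_lathe time·Δb = 3 × (6) = 18, so new z* = 1885 + 18 = 1903.

1903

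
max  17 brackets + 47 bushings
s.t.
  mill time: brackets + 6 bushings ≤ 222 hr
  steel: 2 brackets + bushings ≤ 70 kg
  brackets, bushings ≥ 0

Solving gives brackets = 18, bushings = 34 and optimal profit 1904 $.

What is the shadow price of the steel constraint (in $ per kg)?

At the optimum: mill time uses 222 of 222 (binding); steel uses 70 of 70 (binding).
From A_Bᵀ y = c: 1·y_mill time + 2·y_steel = 17; 6·y_mill time + 1·y_steel = 47.
→ y_mill time = 7 and y_steel = 5.
Shadow price of steel = 5.

5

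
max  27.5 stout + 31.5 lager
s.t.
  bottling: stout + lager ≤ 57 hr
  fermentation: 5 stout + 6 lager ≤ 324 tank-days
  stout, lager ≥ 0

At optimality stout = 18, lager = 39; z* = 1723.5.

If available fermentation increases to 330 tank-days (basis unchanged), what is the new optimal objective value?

1747.5

At the optimum: bottling uses 57 of 57 (binding); fermentation uses 324 of 324 (binding).
Dual feasibility on the basic columns requires 1·y_bottling + 5·y_fermentation = 27.5, 1·y_bottling + 6·y_fermentation = 31.5.
→ y_bottling = 7.5 and y_fermentation = 4.
Δz = y_fermentation·Δb = 4 × (6) = 24, so new z* = 1723.5 + 24 = 1747.5.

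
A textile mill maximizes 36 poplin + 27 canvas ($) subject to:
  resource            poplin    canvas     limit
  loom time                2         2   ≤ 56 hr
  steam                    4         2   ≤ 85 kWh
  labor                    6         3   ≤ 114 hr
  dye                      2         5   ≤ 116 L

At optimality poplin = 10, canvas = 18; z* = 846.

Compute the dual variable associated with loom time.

9

Binding: loom time and labor. Non-binding: steam (9 unused), dye (6 unused).
Since steam, dye are not tight, their duals are 0.
Dual feasibility on the basic columns requires 2·y_loom time + 6·y_labor = 36, 2·y_loom time + 3·y_labor = 27.
This yields shadow prices y_loom time = 9, y_labor = 3.
Shadow price of loom time = 9.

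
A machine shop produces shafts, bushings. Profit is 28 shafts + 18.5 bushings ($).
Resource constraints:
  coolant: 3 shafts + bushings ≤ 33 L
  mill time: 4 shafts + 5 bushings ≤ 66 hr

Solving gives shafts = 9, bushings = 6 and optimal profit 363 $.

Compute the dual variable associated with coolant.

Both coolant and mill time are binding at x*.
The binding rows give the dual system: 3·y_coolant + 4·y_mill time = 28 and 1·y_coolant + 5·y_mill time = 18.5.
This yields shadow prices y_coolant = 6, y_mill time = 2.5.
Shadow price of coolant = 6.

6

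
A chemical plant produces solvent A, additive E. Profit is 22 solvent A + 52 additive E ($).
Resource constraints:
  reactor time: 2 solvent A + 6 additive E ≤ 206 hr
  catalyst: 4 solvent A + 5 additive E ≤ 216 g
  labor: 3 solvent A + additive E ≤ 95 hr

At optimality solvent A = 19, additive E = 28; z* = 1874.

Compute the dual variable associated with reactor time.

7

Binding: reactor time and catalyst. Non-binding: labor (10 unused).
Since labor is not tight, its dual is 0.
The binding rows give the dual system: 2·y_reactor time + 4·y_catalyst = 22 and 6·y_reactor time + 5·y_catalyst = 52.
Solving: y_reactor time = 7, y_catalyst = 2.
Shadow price of reactor time = 7.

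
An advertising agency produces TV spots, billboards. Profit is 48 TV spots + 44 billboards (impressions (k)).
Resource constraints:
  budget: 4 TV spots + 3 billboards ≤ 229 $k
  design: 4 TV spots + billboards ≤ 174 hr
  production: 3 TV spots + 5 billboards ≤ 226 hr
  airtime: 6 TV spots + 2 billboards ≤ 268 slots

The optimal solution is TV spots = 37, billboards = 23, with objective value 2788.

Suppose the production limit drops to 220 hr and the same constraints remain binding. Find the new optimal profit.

Check each constraint at x*: budget 217/229 (slack 12); design 171/174 (slack 3); production 226/226 (tight); airtime 268/268 (tight).
Since budget, design are not tight, their duals are 0.
From A_Bᵀ y = c: 3·y_production + 6·y_airtime = 48; 5·y_production + 2·y_airtime = 44.
This yields shadow prices y_production = 7, y_airtime = 4.5.
Δz = y_production·Δb = 7 × (-6) = -42, so new z* = 2788 − 42 = 2746.

2746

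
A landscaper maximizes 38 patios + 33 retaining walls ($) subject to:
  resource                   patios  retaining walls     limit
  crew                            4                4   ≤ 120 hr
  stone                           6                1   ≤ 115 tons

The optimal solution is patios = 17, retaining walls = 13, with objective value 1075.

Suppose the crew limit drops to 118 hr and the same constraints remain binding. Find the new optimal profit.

1059

At the optimum: crew uses 120 of 120 (binding); stone uses 115 of 115 (binding).
Dual feasibility on the basic columns requires 4·y_crew + 6·y_stone = 38, 4·y_crew + 1·y_stone = 33.
→ y_crew = 8 and y_stone = 1.
Δz = y_crew·Δb = 8 × (-2) = -16, so new z* = 1075 − 16 = 1059.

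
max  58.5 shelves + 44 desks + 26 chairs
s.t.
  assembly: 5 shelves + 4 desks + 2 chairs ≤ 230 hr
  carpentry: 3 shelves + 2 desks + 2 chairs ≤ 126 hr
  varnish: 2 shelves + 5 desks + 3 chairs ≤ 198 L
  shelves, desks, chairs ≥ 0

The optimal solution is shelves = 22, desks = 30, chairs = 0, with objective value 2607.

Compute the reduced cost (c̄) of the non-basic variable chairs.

Binding: assembly and carpentry. Non-binding: varnish (4 unused).
By complementary slackness, y = 0 for the non-binding constraint.
From A_Bᵀ y = c: 5·y_assembly + 3·y_carpentry = 58.5; 4·y_assembly + 2·y_carpentry = 44.
→ y_assembly = 7.5 and y_carpentry = 7.
Reduced cost of chairs: c₃ − yᵀa₃ = 26 − (7.5·2 + 7·2) = 26 − 29 = -3.

-3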